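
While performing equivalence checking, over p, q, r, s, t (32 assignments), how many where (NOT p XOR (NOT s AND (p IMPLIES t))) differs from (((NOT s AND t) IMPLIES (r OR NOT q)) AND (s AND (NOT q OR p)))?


F1 = (NOT p XOR (NOT s AND (p IMPLIES t)))
F2 = (((NOT s AND t) IMPLIES (r OR NOT q)) AND (s AND (NOT q OR p)))
Evaluate both on each of 32 rows (bits = p,q,r,s,t):
  row 0 [00000]: F1=0 F2=0 -> 0
  row 1 [00001]: F1=0 F2=0 -> 0
  row 2 [00010]: F1=1 F2=1 -> 0
  row 3 [00011]: F1=1 F2=1 -> 0
  row 4 [00100]: F1=0 F2=0 -> 0
  row 5 [00101]: F1=0 F2=0 -> 0
  row 6 [00110]: F1=1 F2=1 -> 0
  row 7 [00111]: F1=1 F2=1 -> 0
  row 8 [01000]: F1=0 F2=0 -> 0
  row 9 [01001]: F1=0 F2=0 -> 0
  row 10 [01010]: F1=1 F2=0 (differ) -> 1
  row 11 [01011]: F1=1 F2=0 (differ) -> 1
  row 12 [01100]: F1=0 F2=0 -> 0
  row 13 [01101]: F1=0 F2=0 -> 0
  row 14 [01110]: F1=1 F2=0 (differ) -> 1
  row 15 [01111]: F1=1 F2=0 (differ) -> 1
  row 16 [10000]: F1=0 F2=0 -> 0
  row 17 [10001]: F1=1 F2=0 (differ) -> 1
  row 18 [10010]: F1=0 F2=1 (differ) -> 1
  row 19 [10011]: F1=0 F2=1 (differ) -> 1
  row 20 [10100]: F1=0 F2=0 -> 0
  row 21 [10101]: F1=1 F2=0 (differ) -> 1
  row 22 [10110]: F1=0 F2=1 (differ) -> 1
  row 23 [10111]: F1=0 F2=1 (differ) -> 1
  row 24 [11000]: F1=0 F2=0 -> 0
  row 25 [11001]: F1=1 F2=0 (differ) -> 1
  row 26 [11010]: F1=0 F2=1 (differ) -> 1
  row 27 [11011]: F1=0 F2=1 (differ) -> 1
  row 28 [11100]: F1=0 F2=0 -> 0
  row 29 [11101]: F1=1 F2=0 (differ) -> 1
  row 30 [11110]: F1=0 F2=1 (differ) -> 1
  row 31 [11111]: F1=0 F2=1 (differ) -> 1
Full result column, 8 rows per line (p,q fixed per line; r,s,t runs 000..111 left to right):
  rows 0-7 [p,q=00]: 00000000  (ones: 0)
  rows 8-15 [p,q=01]: 00110011  (ones: 4)
  rows 16-23 [p,q=10]: 01110111  (ones: 6)
  rows 24-31 [p,q=11]: 01110111  (ones: 6)
Disagreements = 0+4+6+6 = 16

16


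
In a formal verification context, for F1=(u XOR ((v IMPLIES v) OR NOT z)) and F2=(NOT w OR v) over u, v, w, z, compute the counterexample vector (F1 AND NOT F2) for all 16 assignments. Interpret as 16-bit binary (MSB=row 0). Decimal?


F1 = (u XOR ((v IMPLIES v) OR NOT z))
F2 = (NOT w OR v)
Counterexample to F1=>F2 is where F1=1 and F2=0.
Evaluate each row (bits = u,v,w,z, MSB first):
  row 0 [0000]: F1=1 F2=1 -> F1&~F2 -> 0
  row 1 [0001]: F1=1 F2=1 -> F1&~F2 -> 0
  row 2 [0010]: F1=1 F2=0 -> F1&~F2 -> 1
  row 3 [0011]: F1=1 F2=0 -> F1&~F2 -> 1
  row 4 [0100]: F1=1 F2=1 -> F1&~F2 -> 0
  row 5 [0101]: F1=1 F2=1 -> F1&~F2 -> 0
  row 6 [0110]: F1=1 F2=1 -> F1&~F2 -> 0
  row 7 [0111]: F1=1 F2=1 -> F1&~F2 -> 0
  row 8 [1000]: F1=0 F2=1 -> F1&~F2 -> 0
  row 9 [1001]: F1=0 F2=1 -> F1&~F2 -> 0
  row 10 [1010]: F1=0 F2=0 -> F1&~F2 -> 0
  row 11 [1011]: F1=0 F2=0 -> F1&~F2 -> 0
  row 12 [1100]: F1=0 F2=1 -> F1&~F2 -> 0
  row 13 [1101]: F1=0 F2=1 -> F1&~F2 -> 0
  row 14 [1110]: F1=0 F2=1 -> F1&~F2 -> 0
  row 15 [1111]: F1=0 F2=1 -> F1&~F2 -> 0
Full result column, 4 rows per line (u,v fixed per line; w,z runs 00..11 left to right):
  rows 0-3 [u,v=00]: 0011  = hex 3
  rows 4-7 [u,v=01]: 0000  = hex 0
  rows 8-11 [u,v=10]: 0000  = hex 0
  rows 12-15 [u,v=11]: 0000  = hex 0
Counterexample vector (row 0 .. row 15) = 0011000000000000
Output column grouped in 4s = 0011 0000 0000 0000 = 0x3000
Convert to decimal digit by digit (value = value*16 + digit):
  3 -> 3
  3*16 + 0 = 48
  48*16 + 0 = 768
  768*16 + 0 = 12288
Decimal = 12288

12288


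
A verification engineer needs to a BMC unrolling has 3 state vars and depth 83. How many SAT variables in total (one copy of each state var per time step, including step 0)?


BMC unrolls to depth k, creating one copy of each state var for steps 0..k.
Step count = 83 + 1 = 84 (steps 0 through 83)
Vars per step = 3
Total = 3 * 84 = 252

252


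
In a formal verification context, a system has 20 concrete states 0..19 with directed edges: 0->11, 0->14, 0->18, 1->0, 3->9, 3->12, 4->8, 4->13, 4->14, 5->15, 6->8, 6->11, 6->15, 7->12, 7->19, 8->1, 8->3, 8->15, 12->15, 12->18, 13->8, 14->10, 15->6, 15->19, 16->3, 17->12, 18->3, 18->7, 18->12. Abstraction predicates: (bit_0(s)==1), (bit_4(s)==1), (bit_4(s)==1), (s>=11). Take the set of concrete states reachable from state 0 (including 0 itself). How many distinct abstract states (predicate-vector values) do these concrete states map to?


BFS from 0:
Concrete reachable: {0, 1, 3, 6, 7, 8, 9, 10, 11, 12, 14, 15, 18, 19}
Abstract via predicates (bit_0(s)==1), (bit_4(s)==1), (bit_4(s)==1), (s>=11):
  (0,0,0,0) <- {0, 6, 8, 10}
  (0,0,0,1) <- {12, 14}
  (0,1,1,1) <- {18}
  (1,0,0,0) <- {1, 3, 7, 9}
  (1,0,0,1) <- {11, 15}
  (1,1,1,1) <- {19}
Distinct abstract states = 6

6


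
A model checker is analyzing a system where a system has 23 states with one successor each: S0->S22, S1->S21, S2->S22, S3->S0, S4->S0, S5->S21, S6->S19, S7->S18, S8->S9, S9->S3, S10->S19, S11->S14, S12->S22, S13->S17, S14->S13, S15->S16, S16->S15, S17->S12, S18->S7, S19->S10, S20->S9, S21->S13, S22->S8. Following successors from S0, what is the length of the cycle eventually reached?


Trace from S0 until a state repeats:
  S0 -> S22 -> S8 -> S9 -> S3 -> S0
S0 first seen at step 0, revisited at step 5.
Cycle length = 5 - 0 = 5

5


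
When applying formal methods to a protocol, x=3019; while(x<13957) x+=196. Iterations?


Step 1: x goes from 3019 toward 13957 by 196; the body runs while x<13957, so iterations = ceil((bound-start)/step)
Step 2: Distance=10938
Step 3: ceil(10938/196)=56

56


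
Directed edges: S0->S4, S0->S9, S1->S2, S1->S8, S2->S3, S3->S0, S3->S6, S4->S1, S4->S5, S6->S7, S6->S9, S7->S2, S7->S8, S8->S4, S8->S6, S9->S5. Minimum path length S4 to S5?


BFS layer-by-layer from S4:
  dist 0: {S4}
  dist 1: {S1, S5}
  -> S5 reached at distance 1
Shortest path length = 1

1


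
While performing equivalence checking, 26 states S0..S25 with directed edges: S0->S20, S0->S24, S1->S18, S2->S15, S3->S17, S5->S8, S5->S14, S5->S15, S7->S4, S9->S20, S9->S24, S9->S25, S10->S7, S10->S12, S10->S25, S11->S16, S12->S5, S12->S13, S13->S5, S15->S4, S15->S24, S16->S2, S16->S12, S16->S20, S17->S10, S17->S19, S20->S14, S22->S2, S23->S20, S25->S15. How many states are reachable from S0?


BFS from S0:
  layer 0: {S0}
  layer 1: {S20, S24}
  layer 2: {S14}
Reachable set: {S0, S14, S20, S24}
Count = 4

4


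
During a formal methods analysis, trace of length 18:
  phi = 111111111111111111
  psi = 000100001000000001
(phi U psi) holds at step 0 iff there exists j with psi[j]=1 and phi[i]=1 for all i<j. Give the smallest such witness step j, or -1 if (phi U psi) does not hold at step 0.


(phi U psi) at 0: need smallest j with psi[j]=1 and phi[i]=1 for all i in [0,j).
Scan from step 0:
  step 0: phi=1, psi=0 -> continue
  step 1: phi=1, psi=0 -> continue
  step 2: phi=1, psi=0 -> continue
  step 3: psi=1 and phi held for [0,3) -> witness found
Witness step = 3

3


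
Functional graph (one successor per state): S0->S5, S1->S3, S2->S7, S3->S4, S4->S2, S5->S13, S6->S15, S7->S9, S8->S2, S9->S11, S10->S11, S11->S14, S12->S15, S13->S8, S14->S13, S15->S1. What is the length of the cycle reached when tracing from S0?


Trace from S0 until a state repeats:
  S0 -> S5 -> S13 -> S8 -> S2 -> S7 -> S9 -> S11 -> S14 -> S13
S13 first seen at step 2, revisited at step 9.
Cycle length = 9 - 2 = 7

7


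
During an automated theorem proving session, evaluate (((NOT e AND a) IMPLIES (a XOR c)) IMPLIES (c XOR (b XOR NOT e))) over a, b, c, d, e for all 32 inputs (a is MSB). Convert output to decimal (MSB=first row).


Formula: (((NOT e AND a) IMPLIES (a XOR c)) IMPLIES (c XOR (b XOR NOT e))) over a, b, c, d, e (32 rows)
Evaluate each row (bits = a,b,c,d,e, MSB first):
  row 0 [00000]: (((NOT 0 AND 0) IMPLIES (0 XOR 0)) IMPLIES (0 XOR (0 XOR NOT 0))) -> 1
  row 1 [00001]: (((NOT 1 AND 0) IMPLIES (0 XOR 0)) IMPLIES (0 XOR (0 XOR NOT 1))) -> 0
  row 2 [00010]: (((NOT 0 AND 0) IMPLIES (0 XOR 0)) IMPLIES (0 XOR (0 XOR NOT 0))) -> 1
  row 3 [00011]: (((NOT 1 AND 0) IMPLIES (0 XOR 0)) IMPLIES (0 XOR (0 XOR NOT 1))) -> 0
  row 4 [00100]: (((NOT 0 AND 0) IMPLIES (0 XOR 1)) IMPLIES (1 XOR (0 XOR NOT 0))) -> 0
  row 5 [00101]: (((NOT 1 AND 0) IMPLIES (0 XOR 1)) IMPLIES (1 XOR (0 XOR NOT 1))) -> 1
  row 6 [00110]: (((NOT 0 AND 0) IMPLIES (0 XOR 1)) IMPLIES (1 XOR (0 XOR NOT 0))) -> 0
  row 7 [00111]: (((NOT 1 AND 0) IMPLIES (0 XOR 1)) IMPLIES (1 XOR (0 XOR NOT 1))) -> 1
  row 8 [01000]: (((NOT 0 AND 0) IMPLIES (0 XOR 0)) IMPLIES (0 XOR (1 XOR NOT 0))) -> 0
  row 9 [01001]: (((NOT 1 AND 0) IMPLIES (0 XOR 0)) IMPLIES (0 XOR (1 XOR NOT 1))) -> 1
  row 10 [01010]: (((NOT 0 AND 0) IMPLIES (0 XOR 0)) IMPLIES (0 XOR (1 XOR NOT 0))) -> 0
  row 11 [01011]: (((NOT 1 AND 0) IMPLIES (0 XOR 0)) IMPLIES (0 XOR (1 XOR NOT 1))) -> 1
  row 12 [01100]: (((NOT 0 AND 0) IMPLIES (0 XOR 1)) IMPLIES (1 XOR (1 XOR NOT 0))) -> 1
  row 13 [01101]: (((NOT 1 AND 0) IMPLIES (0 XOR 1)) IMPLIES (1 XOR (1 XOR NOT 1))) -> 0
  row 14 [01110]: (((NOT 0 AND 0) IMPLIES (0 XOR 1)) IMPLIES (1 XOR (1 XOR NOT 0))) -> 1
  row 15 [01111]: (((NOT 1 AND 0) IMPLIES (0 XOR 1)) IMPLIES (1 XOR (1 XOR NOT 1))) -> 0
  row 16 [10000]: (((NOT 0 AND 1) IMPLIES (1 XOR 0)) IMPLIES (0 XOR (0 XOR NOT 0))) -> 1
  row 17 [10001]: (((NOT 1 AND 1) IMPLIES (1 XOR 0)) IMPLIES (0 XOR (0 XOR NOT 1))) -> 0
  row 18 [10010]: (((NOT 0 AND 1) IMPLIES (1 XOR 0)) IMPLIES (0 XOR (0 XOR NOT 0))) -> 1
  row 19 [10011]: (((NOT 1 AND 1) IMPLIES (1 XOR 0)) IMPLIES (0 XOR (0 XOR NOT 1))) -> 0
  row 20 [10100]: (((NOT 0 AND 1) IMPLIES (1 XOR 1)) IMPLIES (1 XOR (0 XOR NOT 0))) -> 1
  row 21 [10101]: (((NOT 1 AND 1) IMPLIES (1 XOR 1)) IMPLIES (1 XOR (0 XOR NOT 1))) -> 1
  row 22 [10110]: (((NOT 0 AND 1) IMPLIES (1 XOR 1)) IMPLIES (1 XOR (0 XOR NOT 0))) -> 1
  row 23 [10111]: (((NOT 1 AND 1) IMPLIES (1 XOR 1)) IMPLIES (1 XOR (0 XOR NOT 1))) -> 1
  row 24 [11000]: (((NOT 0 AND 1) IMPLIES (1 XOR 0)) IMPLIES (0 XOR (1 XOR NOT 0))) -> 0
  row 25 [11001]: (((NOT 1 AND 1) IMPLIES (1 XOR 0)) IMPLIES (0 XOR (1 XOR NOT 1))) -> 1
  row 26 [11010]: (((NOT 0 AND 1) IMPLIES (1 XOR 0)) IMPLIES (0 XOR (1 XOR NOT 0))) -> 0
  row 27 [11011]: (((NOT 1 AND 1) IMPLIES (1 XOR 0)) IMPLIES (0 XOR (1 XOR NOT 1))) -> 1
  row 28 [11100]: (((NOT 0 AND 1) IMPLIES (1 XOR 1)) IMPLIES (1 XOR (1 XOR NOT 0))) -> 1
  row 29 [11101]: (((NOT 1 AND 1) IMPLIES (1 XOR 1)) IMPLIES (1 XOR (1 XOR NOT 1))) -> 0
  row 30 [11110]: (((NOT 0 AND 1) IMPLIES (1 XOR 1)) IMPLIES (1 XOR (1 XOR NOT 0))) -> 1
  row 31 [11111]: (((NOT 1 AND 1) IMPLIES (1 XOR 1)) IMPLIES (1 XOR (1 XOR NOT 1))) -> 0
Full result column, 4 rows per line (a,b,c fixed per line; d,e runs 00..11 left to right):
  rows 0-3 [a,b,c=000]: 1010  = hex A
  rows 4-7 [a,b,c=001]: 0101  = hex 5
  rows 8-11 [a,b,c=010]: 0101  = hex 5
  rows 12-15 [a,b,c=011]: 1010  = hex A
  rows 16-19 [a,b,c=100]: 1010  = hex A
  rows 20-23 [a,b,c=101]: 1111  = hex F
  rows 24-27 [a,b,c=110]: 0101  = hex 5
  rows 28-31 [a,b,c=111]: 1010  = hex A
Output column (row 0 .. row 31) = 10100101010110101010111101011010
Output column grouped in 4s = 1010 0101 0101 1010 1010 1111 0101 1010 = 0xA55AAF5A
Convert to decimal digit by digit (value = value*16 + digit):
  A -> 10
  10*16 + 5 = 165
  165*16 + 5 = 2645
  2645*16 + 10 (A) = 42330
  42330*16 + 10 (A) = 677290
  677290*16 + 15 (F) = 10836655
  10836655*16 + 5 = 173386485
  173386485*16 + 10 (A) = 2774183770
Decimal = 2774183770

2774183770


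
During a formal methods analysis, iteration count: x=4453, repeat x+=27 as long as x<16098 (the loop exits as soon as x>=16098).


Step 1: x goes from 4453 toward 16098 by 27; the body runs while x<16098, so iterations = ceil((bound-start)/step)
Step 2: Distance=11645
Step 3: ceil(11645/27)=432

432


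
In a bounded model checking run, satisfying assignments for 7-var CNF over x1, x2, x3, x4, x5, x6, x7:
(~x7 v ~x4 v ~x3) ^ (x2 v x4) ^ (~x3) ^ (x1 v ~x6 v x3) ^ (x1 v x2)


CNF with 5 clauses over 7 vars (128 assignments).
An assignment satisfies CNF iff every clause has >=1 true literal.
Check each row (bits = x1,x2,x3,x4,x5,x6,x7; clause T/F shown):
  row 0 [0000000]: clauses=TFTTF -> 0
  row 1 [0000001]: clauses=TFTTF -> 0
  row 2 [0000010]: clauses=TFTFF -> 0
  row 3 [0000011]: clauses=TFTFF -> 0
  row 4 [0000100]: clauses=TFTTF -> 0
  (every remaining row is evaluated the same way; all 128 results are listed next)
Full result column, 8 rows per line (x1,x2,x3,x4 fixed per line; x5,x6,x7 runs 000..111 left to right):
  rows 0-7 [x1,x2,x3,x4=0000]: 00000000  (ones: 0)
  rows 8-15 [x1,x2,x3,x4=0001]: 00000000  (ones: 0)
  rows 16-23 [x1,x2,x3,x4=0010]: 00000000  (ones: 0)
  rows 24-31 [x1,x2,x3,x4=0011]: 00000000  (ones: 0)
  rows 32-39 [x1,x2,x3,x4=0100]: 11001100  (ones: 4)
  rows 40-47 [x1,x2,x3,x4=0101]: 11001100  (ones: 4)
  rows 48-55 [x1,x2,x3,x4=0110]: 00000000  (ones: 0)
  rows 56-63 [x1,x2,x3,x4=0111]: 00000000  (ones: 0)
  rows 64-71 [x1,x2,x3,x4=1000]: 00000000  (ones: 0)
  rows 72-79 [x1,x2,x3,x4=1001]: 11111111  (ones: 8)
  rows 80-87 [x1,x2,x3,x4=1010]: 00000000  (ones: 0)
  rows 88-95 [x1,x2,x3,x4=1011]: 00000000  (ones: 0)
  rows 96-103 [x1,x2,x3,x4=1100]: 11111111  (ones: 8)
  rows 104-111 [x1,x2,x3,x4=1101]: 11111111  (ones: 8)
  rows 112-119 [x1,x2,x3,x4=1110]: 00000000  (ones: 0)
  rows 120-127 [x1,x2,x3,x4=1111]: 00000000  (ones: 0)
Satisfying assignments = 0+0+0+0+4+4+0+0+0+8+0+0+8+8+0+0 = 32

32


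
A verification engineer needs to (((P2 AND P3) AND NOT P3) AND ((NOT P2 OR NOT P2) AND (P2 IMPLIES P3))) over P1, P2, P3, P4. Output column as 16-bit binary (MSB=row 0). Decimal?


Formula: (((P2 AND P3) AND NOT P3) AND ((NOT P2 OR NOT P2) AND (P2 IMPLIES P3))) over P1, P2, P3, P4 (16 rows)
Evaluate each row (bits = P1,P2,P3,P4, MSB first):
  row 0 [0000]: (((0 AND 0) AND NOT 0) AND ((NOT 0 OR NOT 0) AND (0 IMPLIES 0))) -> 0
  row 1 [0001]: (((0 AND 0) AND NOT 0) AND ((NOT 0 OR NOT 0) AND (0 IMPLIES 0))) -> 0
  row 2 [0010]: (((0 AND 1) AND NOT 1) AND ((NOT 0 OR NOT 0) AND (0 IMPLIES 1))) -> 0
  row 3 [0011]: (((0 AND 1) AND NOT 1) AND ((NOT 0 OR NOT 0) AND (0 IMPLIES 1))) -> 0
  row 4 [0100]: (((1 AND 0) AND NOT 0) AND ((NOT 1 OR NOT 1) AND (1 IMPLIES 0))) -> 0
  row 5 [0101]: (((1 AND 0) AND NOT 0) AND ((NOT 1 OR NOT 1) AND (1 IMPLIES 0))) -> 0
  row 6 [0110]: (((1 AND 1) AND NOT 1) AND ((NOT 1 OR NOT 1) AND (1 IMPLIES 1))) -> 0
  row 7 [0111]: (((1 AND 1) AND NOT 1) AND ((NOT 1 OR NOT 1) AND (1 IMPLIES 1))) -> 0
  row 8 [1000]: (((0 AND 0) AND NOT 0) AND ((NOT 0 OR NOT 0) AND (0 IMPLIES 0))) -> 0
  row 9 [1001]: (((0 AND 0) AND NOT 0) AND ((NOT 0 OR NOT 0) AND (0 IMPLIES 0))) -> 0
  row 10 [1010]: (((0 AND 1) AND NOT 1) AND ((NOT 0 OR NOT 0) AND (0 IMPLIES 1))) -> 0
  row 11 [1011]: (((0 AND 1) AND NOT 1) AND ((NOT 0 OR NOT 0) AND (0 IMPLIES 1))) -> 0
  row 12 [1100]: (((1 AND 0) AND NOT 0) AND ((NOT 1 OR NOT 1) AND (1 IMPLIES 0))) -> 0
  row 13 [1101]: (((1 AND 0) AND NOT 0) AND ((NOT 1 OR NOT 1) AND (1 IMPLIES 0))) -> 0
  row 14 [1110]: (((1 AND 1) AND NOT 1) AND ((NOT 1 OR NOT 1) AND (1 IMPLIES 1))) -> 0
  row 15 [1111]: (((1 AND 1) AND NOT 1) AND ((NOT 1 OR NOT 1) AND (1 IMPLIES 1))) -> 0
Full result column, 4 rows per line (P1,P2 fixed per line; P3,P4 runs 00..11 left to right):
  rows 0-3 [P1,P2=00]: 0000  = hex 0
  rows 4-7 [P1,P2=01]: 0000  = hex 0
  rows 8-11 [P1,P2=10]: 0000  = hex 0
  rows 12-15 [P1,P2=11]: 0000  = hex 0
Output column (row 0 .. row 15) = 0000000000000000
Output column grouped in 4s = 0000 0000 0000 0000 = 0x0000
Convert to decimal digit by digit (value = value*16 + digit):
  0 -> 0
  0*16 + 0 = 0
  0*16 + 0 = 0
  0*16 + 0 = 0
Decimal = 0

0


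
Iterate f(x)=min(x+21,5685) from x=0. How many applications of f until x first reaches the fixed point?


Step 1: x=0, cap=5685, increment=21
Step 2: x grows by 21 each step until capped at 5685; fixed point is x=5685
Step 3: iterations = ceil(5685/21) = 271

271


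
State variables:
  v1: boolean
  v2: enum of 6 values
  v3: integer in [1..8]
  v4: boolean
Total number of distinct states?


State space = product of domain sizes of all variables.
Domain sizes:
  v1 (boolean): 2
  v2 (enum of 6 values): 6
  v3 (integer in [1..8]): 8
  v4 (boolean): 2
Product = 2 * 6 * 8 * 2 = 192

192


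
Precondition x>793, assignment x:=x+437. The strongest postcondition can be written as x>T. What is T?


Formula: sp(P, x:=E) = exists old_x. (x = E[old_x/x]) AND P[old_x/x] (old_x is the value of x before the assignment; eliminate old_x by solving x = E[old_x/x] for old_x)
Step 1: Precondition P: x>793, i.e. old_x > 793
Step 2: Assignment gives x = old_x + 437, so old_x = x - 437
Step 3: Substitute into P: x - 437 > 793
Step 4: Simplify: x > 793+437 = 1230

1230


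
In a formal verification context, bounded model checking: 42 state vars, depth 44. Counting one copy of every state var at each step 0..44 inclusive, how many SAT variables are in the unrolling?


BMC unrolls to depth k, creating one copy of each state var for steps 0..k.
Step count = 44 + 1 = 45 (steps 0 through 44)
Vars per step = 42
Total = 42 * 45 = 1890

1890


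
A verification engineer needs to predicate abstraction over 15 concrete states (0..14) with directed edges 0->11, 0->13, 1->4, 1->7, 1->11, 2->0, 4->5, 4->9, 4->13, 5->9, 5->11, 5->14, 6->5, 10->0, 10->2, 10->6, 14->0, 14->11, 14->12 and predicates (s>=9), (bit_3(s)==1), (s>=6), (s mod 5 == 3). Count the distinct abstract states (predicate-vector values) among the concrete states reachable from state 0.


BFS from 0:
Concrete reachable: {0, 11, 13}
Abstract via predicates (s>=9), (bit_3(s)==1), (s>=6), (s mod 5 == 3):
  (0,0,0,0) <- {0}
  (1,1,1,0) <- {11}
  (1,1,1,1) <- {13}
Distinct abstract states = 3

3


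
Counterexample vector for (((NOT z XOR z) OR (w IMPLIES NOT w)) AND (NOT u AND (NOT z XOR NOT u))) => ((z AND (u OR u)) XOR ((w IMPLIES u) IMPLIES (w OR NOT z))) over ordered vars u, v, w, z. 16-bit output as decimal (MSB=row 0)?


F1 = (((NOT z XOR z) OR (w IMPLIES NOT w)) AND (NOT u AND (NOT z XOR NOT u)))
F2 = ((z AND (u OR u)) XOR ((w IMPLIES u) IMPLIES (w OR NOT z)))
Counterexample to F1=>F2 is where F1=1 and F2=0.
Evaluate each row (bits = u,v,w,z, MSB first):
  row 0 [0000]: F1=0 F2=1 -> F1&~F2 -> 0
  row 1 [0001]: F1=1 F2=0 -> F1&~F2 -> 1
  row 2 [0010]: F1=0 F2=1 -> F1&~F2 -> 0
  row 3 [0011]: F1=1 F2=1 -> F1&~F2 -> 0
  row 4 [0100]: F1=0 F2=1 -> F1&~F2 -> 0
  row 5 [0101]: F1=1 F2=0 -> F1&~F2 -> 1
  row 6 [0110]: F1=0 F2=1 -> F1&~F2 -> 0
  row 7 [0111]: F1=1 F2=1 -> F1&~F2 -> 0
  row 8 [1000]: F1=0 F2=1 -> F1&~F2 -> 0
  row 9 [1001]: F1=0 F2=1 -> F1&~F2 -> 0
  row 10 [1010]: F1=0 F2=1 -> F1&~F2 -> 0
  row 11 [1011]: F1=0 F2=0 -> F1&~F2 -> 0
  row 12 [1100]: F1=0 F2=1 -> F1&~F2 -> 0
  row 13 [1101]: F1=0 F2=1 -> F1&~F2 -> 0
  row 14 [1110]: F1=0 F2=1 -> F1&~F2 -> 0
  row 15 [1111]: F1=0 F2=0 -> F1&~F2 -> 0
Full result column, 4 rows per line (u,v fixed per line; w,z runs 00..11 left to right):
  rows 0-3 [u,v=00]: 0100  = hex 4
  rows 4-7 [u,v=01]: 0100  = hex 4
  rows 8-11 [u,v=10]: 0000  = hex 0
  rows 12-15 [u,v=11]: 0000  = hex 0
Counterexample vector (row 0 .. row 15) = 0100010000000000
Output column grouped in 4s = 0100 0100 0000 0000 = 0x4400
Convert to decimal digit by digit (value = value*16 + digit):
  4 -> 4
  4*16 + 4 = 68
  68*16 + 0 = 1088
  1088*16 + 0 = 17408
Decimal = 17408

17408


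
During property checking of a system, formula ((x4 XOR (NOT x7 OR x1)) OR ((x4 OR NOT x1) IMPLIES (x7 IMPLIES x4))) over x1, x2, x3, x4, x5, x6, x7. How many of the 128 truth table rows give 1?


Formula: ((x4 XOR (NOT x7 OR x1)) OR ((x4 OR NOT x1) IMPLIES (x7 IMPLIES x4))) over 7 vars (128 rows)
Evaluate each row (x1, x2, x3, x4, x5, x6, x7 as bits, MSB first):
  row 0 [0000000]: ((0 XOR (NOT 0 OR 0)) OR ((0 OR NOT 0) IMPLIES (0 IMPLIES 0))) -> 1
  row 1 [0000001]: ((0 XOR (NOT 1 OR 0)) OR ((0 OR NOT 0) IMPLIES (1 IMPLIES 0))) -> 0
  row 2 [0000010]: ((0 XOR (NOT 0 OR 0)) OR ((0 OR NOT 0) IMPLIES (0 IMPLIES 0))) -> 1
  row 3 [0000011]: ((0 XOR (NOT 1 OR 0)) OR ((0 OR NOT 0) IMPLIES (1 IMPLIES 0))) -> 0
  row 4 [0000100]: ((0 XOR (NOT 0 OR 0)) OR ((0 OR NOT 0) IMPLIES (0 IMPLIES 0))) -> 1
  (every remaining row is evaluated the same way; all 128 results are listed next)
Full result column, 8 rows per line (x1,x2,x3,x4 fixed per line; x5,x6,x7 runs 000..111 left to right):
  rows 0-7 [x1,x2,x3,x4=0000]: 10101010  (ones: 4)
  rows 8-15 [x1,x2,x3,x4=0001]: 11111111  (ones: 8)
  rows 16-23 [x1,x2,x3,x4=0010]: 10101010  (ones: 4)
  rows 24-31 [x1,x2,x3,x4=0011]: 11111111  (ones: 8)
  rows 32-39 [x1,x2,x3,x4=0100]: 10101010  (ones: 4)
  rows 40-47 [x1,x2,x3,x4=0101]: 11111111  (ones: 8)
  rows 48-55 [x1,x2,x3,x4=0110]: 10101010  (ones: 4)
  rows 56-63 [x1,x2,x3,x4=0111]: 11111111  (ones: 8)
  rows 64-71 [x1,x2,x3,x4=1000]: 11111111  (ones: 8)
  rows 72-79 [x1,x2,x3,x4=1001]: 11111111  (ones: 8)
  rows 80-87 [x1,x2,x3,x4=1010]: 11111111  (ones: 8)
  rows 88-95 [x1,x2,x3,x4=1011]: 11111111  (ones: 8)
  rows 96-103 [x1,x2,x3,x4=1100]: 11111111  (ones: 8)
  rows 104-111 [x1,x2,x3,x4=1101]: 11111111  (ones: 8)
  rows 112-119 [x1,x2,x3,x4=1110]: 11111111  (ones: 8)
  rows 120-127 [x1,x2,x3,x4=1111]: 11111111  (ones: 8)
Count of 1-rows = 4+8+4+8+4+8+4+8+8+8+8+8+8+8+8+8 = 112

112


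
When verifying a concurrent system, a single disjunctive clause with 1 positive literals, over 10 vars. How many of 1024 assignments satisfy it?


Step 1: Total=2^10=1024
Step 2: Unsat when all 1 false: 2^9=512
Step 3: Sat=1024-512=512

512


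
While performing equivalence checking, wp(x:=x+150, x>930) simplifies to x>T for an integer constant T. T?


Formula: wp(x:=E, P) = P[E/x] (substitute E for x in postcondition)
Step 1: Postcondition: x>930
Step 2: Substitute x+150 for x: x+150>930
Step 3: Solve for x: x > 930-150 = 780

780


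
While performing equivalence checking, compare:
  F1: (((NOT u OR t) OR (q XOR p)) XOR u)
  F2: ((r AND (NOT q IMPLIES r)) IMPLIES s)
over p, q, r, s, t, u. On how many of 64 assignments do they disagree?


F1 = (((NOT u OR t) OR (q XOR p)) XOR u)
F2 = ((r AND (NOT q IMPLIES r)) IMPLIES s)
Evaluate both on each of 64 rows (bits = p,q,r,s,t,u):
  row 0 [000000]: F1=1 F2=1 -> 0
  row 1 [000001]: F1=1 F2=1 -> 0
  row 2 [000010]: F1=1 F2=1 -> 0
  row 3 [000011]: F1=0 F2=1 (differ) -> 1
  row 4 [000100]: F1=1 F2=1 -> 0
  (every remaining row is evaluated the same way; all 64 results are listed next)
Full result column, 8 rows per line (p,q,r fixed per line; s,t,u runs 000..111 left to right):
  rows 0-7 [p,q,r=000]: 00010001  (ones: 2)
  rows 8-15 [p,q,r=001]: 11100001  (ones: 4)
  rows 16-23 [p,q,r=010]: 01010101  (ones: 4)
  rows 24-31 [p,q,r=011]: 10100101  (ones: 4)
  rows 32-39 [p,q,r=100]: 01010101  (ones: 4)
  rows 40-47 [p,q,r=101]: 10100101  (ones: 4)
  rows 48-55 [p,q,r=110]: 00010001  (ones: 2)
  rows 56-63 [p,q,r=111]: 11100001  (ones: 4)
Disagreements = 2+4+4+4+4+4+2+4 = 28

28


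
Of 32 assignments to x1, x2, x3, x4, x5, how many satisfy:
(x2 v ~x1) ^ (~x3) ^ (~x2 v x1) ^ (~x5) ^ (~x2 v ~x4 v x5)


CNF with 5 clauses over 5 vars (32 assignments).
An assignment satisfies CNF iff every clause has >=1 true literal.
Check each row (bits = x1,x2,x3,x4,x5; clause T/F shown):
  row 0 [00000]: clauses=TTTTT -> 1
  row 1 [00001]: clauses=TTTFT -> 0
  row 2 [00010]: clauses=TTTTT -> 1
  row 3 [00011]: clauses=TTTFT -> 0
  row 4 [00100]: clauses=TFTTT -> 0
  row 5 [00101]: clauses=TFTFT -> 0
  row 6 [00110]: clauses=TFTTT -> 0
  row 7 [00111]: clauses=TFTFT -> 0
  row 8 [01000]: clauses=TTFTT -> 0
  row 9 [01001]: clauses=TTFFT -> 0
  row 10 [01010]: clauses=TTFTF -> 0
  row 11 [01011]: clauses=TTFFT -> 0
  row 12 [01100]: clauses=TFFTT -> 0
  row 13 [01101]: clauses=TFFFT -> 0
  row 14 [01110]: clauses=TFFTF -> 0
  row 15 [01111]: clauses=TFFFT -> 0
  row 16 [10000]: clauses=FTTTT -> 0
  row 17 [10001]: clauses=FTTFT -> 0
  row 18 [10010]: clauses=FTTTT -> 0
  row 19 [10011]: clauses=FTTFT -> 0
  row 20 [10100]: clauses=FFTTT -> 0
  row 21 [10101]: clauses=FFTFT -> 0
  row 22 [10110]: clauses=FFTTT -> 0
  row 23 [10111]: clauses=FFTFT -> 0
  row 24 [11000]: clauses=TTTTT -> 1
  row 25 [11001]: clauses=TTTFT -> 0
  row 26 [11010]: clauses=TTTTF -> 0
  row 27 [11011]: clauses=TTTFT -> 0
  row 28 [11100]: clauses=TFTTT -> 0
  row 29 [11101]: clauses=TFTFT -> 0
  row 30 [11110]: clauses=TFTTF -> 0
  row 31 [11111]: clauses=TFTFT -> 0
Full result column, 8 rows per line (x1,x2 fixed per line; x3,x4,x5 runs 000..111 left to right):
  rows 0-7 [x1,x2=00]: 10100000  (ones: 2)
  rows 8-15 [x1,x2=01]: 00000000  (ones: 0)
  rows 16-23 [x1,x2=10]: 00000000  (ones: 0)
  rows 24-31 [x1,x2=11]: 10000000  (ones: 1)
Satisfying assignments = 2+0+0+1 = 3

3


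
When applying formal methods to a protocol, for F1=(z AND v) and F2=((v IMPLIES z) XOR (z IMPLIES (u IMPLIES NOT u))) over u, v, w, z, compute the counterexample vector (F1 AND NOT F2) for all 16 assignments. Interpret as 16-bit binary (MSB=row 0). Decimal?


F1 = (z AND v)
F2 = ((v IMPLIES z) XOR (z IMPLIES (u IMPLIES NOT u)))
Counterexample to F1=>F2 is where F1=1 and F2=0.
Evaluate each row (bits = u,v,w,z, MSB first):
  row 0 [0000]: F1=0 F2=0 -> F1&~F2 -> 0
  row 1 [0001]: F1=0 F2=0 -> F1&~F2 -> 0
  row 2 [0010]: F1=0 F2=0 -> F1&~F2 -> 0
  row 3 [0011]: F1=0 F2=0 -> F1&~F2 -> 0
  row 4 [0100]: F1=0 F2=1 -> F1&~F2 -> 0
  row 5 [0101]: F1=1 F2=0 -> F1&~F2 -> 1
  row 6 [0110]: F1=0 F2=1 -> F1&~F2 -> 0
  row 7 [0111]: F1=1 F2=0 -> F1&~F2 -> 1
  row 8 [1000]: F1=0 F2=0 -> F1&~F2 -> 0
  row 9 [1001]: F1=0 F2=1 -> F1&~F2 -> 0
  row 10 [1010]: F1=0 F2=0 -> F1&~F2 -> 0
  row 11 [1011]: F1=0 F2=1 -> F1&~F2 -> 0
  row 12 [1100]: F1=0 F2=1 -> F1&~F2 -> 0
  row 13 [1101]: F1=1 F2=1 -> F1&~F2 -> 0
  row 14 [1110]: F1=0 F2=1 -> F1&~F2 -> 0
  row 15 [1111]: F1=1 F2=1 -> F1&~F2 -> 0
Full result column, 4 rows per line (u,v fixed per line; w,z runs 00..11 left to right):
  rows 0-3 [u,v=00]: 0000  = hex 0
  rows 4-7 [u,v=01]: 0101  = hex 5
  rows 8-11 [u,v=10]: 0000  = hex 0
  rows 12-15 [u,v=11]: 0000  = hex 0
Counterexample vector (row 0 .. row 15) = 0000010100000000
Output column grouped in 4s = 0000 0101 0000 0000 = 0x0500
Convert to decimal digit by digit (value = value*16 + digit):
  0 -> 0
  0*16 + 5 = 5
  5*16 + 0 = 80
  80*16 + 0 = 1280
Decimal = 1280

1280


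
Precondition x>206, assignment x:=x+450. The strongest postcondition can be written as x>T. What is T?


Formula: sp(P, x:=E) = exists old_x. (x = E[old_x/x]) AND P[old_x/x] (old_x is the value of x before the assignment; eliminate old_x by solving x = E[old_x/x] for old_x)
Step 1: Precondition P: x>206, i.e. old_x > 206
Step 2: Assignment gives x = old_x + 450, so old_x = x - 450
Step 3: Substitute into P: x - 450 > 206
Step 4: Simplify: x > 206+450 = 656

656


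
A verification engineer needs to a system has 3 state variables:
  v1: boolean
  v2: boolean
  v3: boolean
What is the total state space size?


State space = product of domain sizes of all variables.
Domain sizes:
  v1 (boolean): 2
  v2 (boolean): 2
  v3 (boolean): 2
Product = 2 * 2 * 2 = 8

8


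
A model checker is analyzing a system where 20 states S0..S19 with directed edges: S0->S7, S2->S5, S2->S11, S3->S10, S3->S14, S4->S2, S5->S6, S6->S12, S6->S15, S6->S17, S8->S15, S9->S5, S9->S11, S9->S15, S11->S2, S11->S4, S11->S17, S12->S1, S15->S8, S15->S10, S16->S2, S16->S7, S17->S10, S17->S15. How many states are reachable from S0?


BFS from S0:
  layer 0: {S0}
  layer 1: {S7}
Reachable set: {S0, S7}
Count = 2

2


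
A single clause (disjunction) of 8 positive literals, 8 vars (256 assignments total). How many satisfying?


Step 1: Total=2^8=256
Step 2: Unsat when all 8 false: 2^0=1
Step 3: Sat=256-1=255

255


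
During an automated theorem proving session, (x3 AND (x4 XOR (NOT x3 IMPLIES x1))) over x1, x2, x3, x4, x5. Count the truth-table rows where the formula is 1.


Formula: (x3 AND (x4 XOR (NOT x3 IMPLIES x1))) over 5 vars (32 rows)
Evaluate each row (x1, x2, x3, x4, x5 as bits, MSB first):
  row 0 [00000]: (0 AND (0 XOR (NOT 0 IMPLIES 0))) -> 0
  row 1 [00001]: (0 AND (0 XOR (NOT 0 IMPLIES 0))) -> 0
  row 2 [00010]: (0 AND (1 XOR (NOT 0 IMPLIES 0))) -> 0
  row 3 [00011]: (0 AND (1 XOR (NOT 0 IMPLIES 0))) -> 0
  row 4 [00100]: (1 AND (0 XOR (NOT 1 IMPLIES 0))) -> 1
  row 5 [00101]: (1 AND (0 XOR (NOT 1 IMPLIES 0))) -> 1
  row 6 [00110]: (1 AND (1 XOR (NOT 1 IMPLIES 0))) -> 0
  row 7 [00111]: (1 AND (1 XOR (NOT 1 IMPLIES 0))) -> 0
  row 8 [01000]: (0 AND (0 XOR (NOT 0 IMPLIES 0))) -> 0
  row 9 [01001]: (0 AND (0 XOR (NOT 0 IMPLIES 0))) -> 0
  row 10 [01010]: (0 AND (1 XOR (NOT 0 IMPLIES 0))) -> 0
  row 11 [01011]: (0 AND (1 XOR (NOT 0 IMPLIES 0))) -> 0
  row 12 [01100]: (1 AND (0 XOR (NOT 1 IMPLIES 0))) -> 1
  row 13 [01101]: (1 AND (0 XOR (NOT 1 IMPLIES 0))) -> 1
  row 14 [01110]: (1 AND (1 XOR (NOT 1 IMPLIES 0))) -> 0
  row 15 [01111]: (1 AND (1 XOR (NOT 1 IMPLIES 0))) -> 0
  row 16 [10000]: (0 AND (0 XOR (NOT 0 IMPLIES 1))) -> 0
  row 17 [10001]: (0 AND (0 XOR (NOT 0 IMPLIES 1))) -> 0
  row 18 [10010]: (0 AND (1 XOR (NOT 0 IMPLIES 1))) -> 0
  row 19 [10011]: (0 AND (1 XOR (NOT 0 IMPLIES 1))) -> 0
  row 20 [10100]: (1 AND (0 XOR (NOT 1 IMPLIES 1))) -> 1
  row 21 [10101]: (1 AND (0 XOR (NOT 1 IMPLIES 1))) -> 1
  row 22 [10110]: (1 AND (1 XOR (NOT 1 IMPLIES 1))) -> 0
  row 23 [10111]: (1 AND (1 XOR (NOT 1 IMPLIES 1))) -> 0
  row 24 [11000]: (0 AND (0 XOR (NOT 0 IMPLIES 1))) -> 0
  row 25 [11001]: (0 AND (0 XOR (NOT 0 IMPLIES 1))) -> 0
  row 26 [11010]: (0 AND (1 XOR (NOT 0 IMPLIES 1))) -> 0
  row 27 [11011]: (0 AND (1 XOR (NOT 0 IMPLIES 1))) -> 0
  row 28 [11100]: (1 AND (0 XOR (NOT 1 IMPLIES 1))) -> 1
  row 29 [11101]: (1 AND (0 XOR (NOT 1 IMPLIES 1))) -> 1
  row 30 [11110]: (1 AND (1 XOR (NOT 1 IMPLIES 1))) -> 0
  row 31 [11111]: (1 AND (1 XOR (NOT 1 IMPLIES 1))) -> 0
Full result column, 8 rows per line (x1,x2 fixed per line; x3,x4,x5 runs 000..111 left to right):
  rows 0-7 [x1,x2=00]: 00001100  (ones: 2)
  rows 8-15 [x1,x2=01]: 00001100  (ones: 2)
  rows 16-23 [x1,x2=10]: 00001100  (ones: 2)
  rows 24-31 [x1,x2=11]: 00001100  (ones: 2)
Count of 1-rows = 2+2+2+2 = 8

8


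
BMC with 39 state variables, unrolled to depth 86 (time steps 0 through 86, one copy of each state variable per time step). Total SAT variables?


BMC unrolls to depth k, creating one copy of each state var for steps 0..k.
Step count = 86 + 1 = 87 (steps 0 through 86)
Vars per step = 39
Total = 39 * 87 = 3393

3393


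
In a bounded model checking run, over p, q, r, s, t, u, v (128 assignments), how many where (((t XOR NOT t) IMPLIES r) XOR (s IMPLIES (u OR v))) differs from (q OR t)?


F1 = (((t XOR NOT t) IMPLIES r) XOR (s IMPLIES (u OR v)))
F2 = (q OR t)
Evaluate both on each of 128 rows (bits = p,q,r,s,t,u,v):
  row 0 [0000000]: F1=1 F2=0 (differ) -> 1
  row 1 [0000001]: F1=1 F2=0 (differ) -> 1
  row 2 [0000010]: F1=1 F2=0 (differ) -> 1
  row 3 [0000011]: F1=1 F2=0 (differ) -> 1
  row 4 [0000100]: F1=1 F2=1 -> 0
  (every remaining row is evaluated the same way; all 128 results are listed next)
Full result column, 8 rows per line (p,q,r,s fixed per line; t,u,v runs 000..111 left to right):
  rows 0-7 [p,q,r,s=0000]: 11110000  (ones: 4)
  rows 8-15 [p,q,r,s=0001]: 01111000  (ones: 4)
  rows 16-23 [p,q,r,s=0010]: 00001111  (ones: 4)
  rows 24-31 [p,q,r,s=0011]: 10000111  (ones: 4)
  rows 32-39 [p,q,r,s=0100]: 00000000  (ones: 0)
  rows 40-47 [p,q,r,s=0101]: 10001000  (ones: 2)
  rows 48-55 [p,q,r,s=0110]: 11111111  (ones: 8)
  rows 56-63 [p,q,r,s=0111]: 01110111  (ones: 6)
  rows 64-71 [p,q,r,s=1000]: 11110000  (ones: 4)
  rows 72-79 [p,q,r,s=1001]: 01111000  (ones: 4)
  rows 80-87 [p,q,r,s=1010]: 00001111  (ones: 4)
  rows 88-95 [p,q,r,s=1011]: 10000111  (ones: 4)
  rows 96-103 [p,q,r,s=1100]: 00000000  (ones: 0)
  rows 104-111 [p,q,r,s=1101]: 10001000  (ones: 2)
  rows 112-119 [p,q,r,s=1110]: 11111111  (ones: 8)
  rows 120-127 [p,q,r,s=1111]: 01110111  (ones: 6)
Disagreements = 4+4+4+4+0+2+8+6+4+4+4+4+0+2+8+6 = 64

64


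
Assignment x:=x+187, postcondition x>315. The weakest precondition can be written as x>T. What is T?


Formula: wp(x:=E, P) = P[E/x] (substitute E for x in postcondition)
Step 1: Postcondition: x>315
Step 2: Substitute x+187 for x: x+187>315
Step 3: Solve for x: x > 315-187 = 128

128


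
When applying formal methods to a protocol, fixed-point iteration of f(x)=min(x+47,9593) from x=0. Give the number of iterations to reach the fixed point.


Step 1: x=0, cap=9593, increment=47
Step 2: x grows by 47 each step until capped at 9593; fixed point is x=9593
Step 3: iterations = ceil(9593/47) = 205

205


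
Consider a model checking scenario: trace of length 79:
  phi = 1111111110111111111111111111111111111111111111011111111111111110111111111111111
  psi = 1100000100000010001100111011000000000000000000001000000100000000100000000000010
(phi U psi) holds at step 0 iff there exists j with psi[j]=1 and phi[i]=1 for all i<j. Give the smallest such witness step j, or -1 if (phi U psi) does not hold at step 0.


(phi U psi) at 0: need smallest j with psi[j]=1 and phi[i]=1 for all i in [0,j).
Scan from step 0:
  step 0: psi=1 and phi held for [0,0) -> witness found
Witness step = 0

0


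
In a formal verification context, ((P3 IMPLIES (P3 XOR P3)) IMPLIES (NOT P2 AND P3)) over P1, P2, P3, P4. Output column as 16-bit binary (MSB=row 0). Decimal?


Formula: ((P3 IMPLIES (P3 XOR P3)) IMPLIES (NOT P2 AND P3)) over P1, P2, P3, P4 (16 rows)
Evaluate each row (bits = P1,P2,P3,P4, MSB first):
  row 0 [0000]: ((0 IMPLIES (0 XOR 0)) IMPLIES (NOT 0 AND 0)) -> 0
  row 1 [0001]: ((0 IMPLIES (0 XOR 0)) IMPLIES (NOT 0 AND 0)) -> 0
  row 2 [0010]: ((1 IMPLIES (1 XOR 1)) IMPLIES (NOT 0 AND 1)) -> 1
  row 3 [0011]: ((1 IMPLIES (1 XOR 1)) IMPLIES (NOT 0 AND 1)) -> 1
  row 4 [0100]: ((0 IMPLIES (0 XOR 0)) IMPLIES (NOT 1 AND 0)) -> 0
  row 5 [0101]: ((0 IMPLIES (0 XOR 0)) IMPLIES (NOT 1 AND 0)) -> 0
  row 6 [0110]: ((1 IMPLIES (1 XOR 1)) IMPLIES (NOT 1 AND 1)) -> 1
  row 7 [0111]: ((1 IMPLIES (1 XOR 1)) IMPLIES (NOT 1 AND 1)) -> 1
  row 8 [1000]: ((0 IMPLIES (0 XOR 0)) IMPLIES (NOT 0 AND 0)) -> 0
  row 9 [1001]: ((0 IMPLIES (0 XOR 0)) IMPLIES (NOT 0 AND 0)) -> 0
  row 10 [1010]: ((1 IMPLIES (1 XOR 1)) IMPLIES (NOT 0 AND 1)) -> 1
  row 11 [1011]: ((1 IMPLIES (1 XOR 1)) IMPLIES (NOT 0 AND 1)) -> 1
  row 12 [1100]: ((0 IMPLIES (0 XOR 0)) IMPLIES (NOT 1 AND 0)) -> 0
  row 13 [1101]: ((0 IMPLIES (0 XOR 0)) IMPLIES (NOT 1 AND 0)) -> 0
  row 14 [1110]: ((1 IMPLIES (1 XOR 1)) IMPLIES (NOT 1 AND 1)) -> 1
  row 15 [1111]: ((1 IMPLIES (1 XOR 1)) IMPLIES (NOT 1 AND 1)) -> 1
Full result column, 4 rows per line (P1,P2 fixed per line; P3,P4 runs 00..11 left to right):
  rows 0-3 [P1,P2=00]: 0011  = hex 3
  rows 4-7 [P1,P2=01]: 0011  = hex 3
  rows 8-11 [P1,P2=10]: 0011  = hex 3
  rows 12-15 [P1,P2=11]: 0011  = hex 3
Output column (row 0 .. row 15) = 0011001100110011
Output column grouped in 4s = 0011 0011 0011 0011 = 0x3333
Convert to decimal digit by digit (value = value*16 + digit):
  3 -> 3
  3*16 + 3 = 51
  51*16 + 3 = 819
  819*16 + 3 = 13107
Decimal = 13107

13107


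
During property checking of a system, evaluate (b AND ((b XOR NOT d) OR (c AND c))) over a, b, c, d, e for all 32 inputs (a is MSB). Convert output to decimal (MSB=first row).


Formula: (b AND ((b XOR NOT d) OR (c AND c))) over a, b, c, d, e (32 rows)
Evaluate each row (bits = a,b,c,d,e, MSB first):
  row 0 [00000]: (0 AND ((0 XOR NOT 0) OR (0 AND 0))) -> 0
  row 1 [00001]: (0 AND ((0 XOR NOT 0) OR (0 AND 0))) -> 0
  row 2 [00010]: (0 AND ((0 XOR NOT 1) OR (0 AND 0))) -> 0
  row 3 [00011]: (0 AND ((0 XOR NOT 1) OR (0 AND 0))) -> 0
  row 4 [00100]: (0 AND ((0 XOR NOT 0) OR (1 AND 1))) -> 0
  row 5 [00101]: (0 AND ((0 XOR NOT 0) OR (1 AND 1))) -> 0
  row 6 [00110]: (0 AND ((0 XOR NOT 1) OR (1 AND 1))) -> 0
  row 7 [00111]: (0 AND ((0 XOR NOT 1) OR (1 AND 1))) -> 0
  row 8 [01000]: (1 AND ((1 XOR NOT 0) OR (0 AND 0))) -> 0
  row 9 [01001]: (1 AND ((1 XOR NOT 0) OR (0 AND 0))) -> 0
  row 10 [01010]: (1 AND ((1 XOR NOT 1) OR (0 AND 0))) -> 1
  row 11 [01011]: (1 AND ((1 XOR NOT 1) OR (0 AND 0))) -> 1
  row 12 [01100]: (1 AND ((1 XOR NOT 0) OR (1 AND 1))) -> 1
  row 13 [01101]: (1 AND ((1 XOR NOT 0) OR (1 AND 1))) -> 1
  row 14 [01110]: (1 AND ((1 XOR NOT 1) OR (1 AND 1))) -> 1
  row 15 [01111]: (1 AND ((1 XOR NOT 1) OR (1 AND 1))) -> 1
  row 16 [10000]: (0 AND ((0 XOR NOT 0) OR (0 AND 0))) -> 0
  row 17 [10001]: (0 AND ((0 XOR NOT 0) OR (0 AND 0))) -> 0
  row 18 [10010]: (0 AND ((0 XOR NOT 1) OR (0 AND 0))) -> 0
  row 19 [10011]: (0 AND ((0 XOR NOT 1) OR (0 AND 0))) -> 0
  row 20 [10100]: (0 AND ((0 XOR NOT 0) OR (1 AND 1))) -> 0
  row 21 [10101]: (0 AND ((0 XOR NOT 0) OR (1 AND 1))) -> 0
  row 22 [10110]: (0 AND ((0 XOR NOT 1) OR (1 AND 1))) -> 0
  row 23 [10111]: (0 AND ((0 XOR NOT 1) OR (1 AND 1))) -> 0
  row 24 [11000]: (1 AND ((1 XOR NOT 0) OR (0 AND 0))) -> 0
  row 25 [11001]: (1 AND ((1 XOR NOT 0) OR (0 AND 0))) -> 0
  row 26 [11010]: (1 AND ((1 XOR NOT 1) OR (0 AND 0))) -> 1
  row 27 [11011]: (1 AND ((1 XOR NOT 1) OR (0 AND 0))) -> 1
  row 28 [11100]: (1 AND ((1 XOR NOT 0) OR (1 AND 1))) -> 1
  row 29 [11101]: (1 AND ((1 XOR NOT 0) OR (1 AND 1))) -> 1
  row 30 [11110]: (1 AND ((1 XOR NOT 1) OR (1 AND 1))) -> 1
  row 31 [11111]: (1 AND ((1 XOR NOT 1) OR (1 AND 1))) -> 1
Full result column, 4 rows per line (a,b,c fixed per line; d,e runs 00..11 left to right):
  rows 0-3 [a,b,c=000]: 0000  = hex 0
  rows 4-7 [a,b,c=001]: 0000  = hex 0
  rows 8-11 [a,b,c=010]: 0011  = hex 3
  rows 12-15 [a,b,c=011]: 1111  = hex F
  rows 16-19 [a,b,c=100]: 0000  = hex 0
  rows 20-23 [a,b,c=101]: 0000  = hex 0
  rows 24-27 [a,b,c=110]: 0011  = hex 3
  rows 28-31 [a,b,c=111]: 1111  = hex F
Output column (row 0 .. row 31) = 00000000001111110000000000111111
Output column grouped in 4s = 0000 0000 0011 1111 0000 0000 0011 1111 = 0x003F003F
Convert to decimal digit by digit (value = value*16 + digit):
  0 -> 0
  0*16 + 0 = 0
  0*16 + 3 = 3
  3*16 + 15 (F) = 63
  63*16 + 0 = 1008
  1008*16 + 0 = 16128
  16128*16 + 3 = 258051
  258051*16 + 15 (F) = 4128831
Decimal = 4128831

4128831


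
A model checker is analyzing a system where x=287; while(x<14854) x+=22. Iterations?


Step 1: x goes from 287 toward 14854 by 22; the body runs while x<14854, so iterations = ceil((bound-start)/step)
Step 2: Distance=14567
Step 3: ceil(14567/22)=663

663


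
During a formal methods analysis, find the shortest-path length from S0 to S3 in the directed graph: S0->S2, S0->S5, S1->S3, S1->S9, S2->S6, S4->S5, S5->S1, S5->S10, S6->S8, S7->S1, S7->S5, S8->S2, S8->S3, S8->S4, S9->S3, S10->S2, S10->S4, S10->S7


BFS layer-by-layer from S0:
  dist 0: {S0}
  dist 1: {S2, S5}
  dist 2: {S1, S6, S10}
  dist 3: {S3, S4, S7, S8, S9}
  -> S3 reached at distance 3
Shortest path length = 3

3


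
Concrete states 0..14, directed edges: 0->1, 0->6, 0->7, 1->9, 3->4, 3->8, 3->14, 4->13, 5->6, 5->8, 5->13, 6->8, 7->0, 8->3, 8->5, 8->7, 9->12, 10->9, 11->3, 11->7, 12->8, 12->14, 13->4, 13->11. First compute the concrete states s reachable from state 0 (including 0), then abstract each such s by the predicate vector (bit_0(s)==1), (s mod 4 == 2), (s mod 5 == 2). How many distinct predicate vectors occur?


BFS from 0:
Concrete reachable: {0, 1, 3, 4, 5, 6, 7, 8, 9, 11, 12, 13, 14}
Abstract via predicates (bit_0(s)==1), (s mod 4 == 2), (s mod 5 == 2):
  (0,0,0) <- {0, 4, 8}
  (0,0,1) <- {12}
  (0,1,0) <- {6, 14}
  (1,0,0) <- {1, 3, 5, 9, 11, 13}
  (1,0,1) <- {7}
Distinct abstract states = 5

5


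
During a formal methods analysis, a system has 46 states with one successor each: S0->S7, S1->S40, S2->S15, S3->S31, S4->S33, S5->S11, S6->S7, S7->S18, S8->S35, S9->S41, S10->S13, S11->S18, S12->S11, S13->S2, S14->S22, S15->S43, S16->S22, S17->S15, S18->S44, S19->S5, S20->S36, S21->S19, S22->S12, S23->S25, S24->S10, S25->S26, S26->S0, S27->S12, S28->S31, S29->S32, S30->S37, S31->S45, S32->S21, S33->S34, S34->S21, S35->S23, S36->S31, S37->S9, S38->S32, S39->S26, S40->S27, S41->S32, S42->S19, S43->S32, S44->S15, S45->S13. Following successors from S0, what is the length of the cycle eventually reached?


Trace from S0 until a state repeats:
  S0 -> S7 -> S18 -> S44 -> S15 -> S43 -> S32 -> S21 -> S19 -> S5 -> S11 -> S18
S18 first seen at step 2, revisited at step 11.
Cycle length = 11 - 2 = 9

9


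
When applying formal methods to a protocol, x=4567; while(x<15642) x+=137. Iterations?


Step 1: x goes from 4567 toward 15642 by 137; the body runs while x<15642, so iterations = ceil((bound-start)/step)
Step 2: Distance=11075
Step 3: ceil(11075/137)=81

81


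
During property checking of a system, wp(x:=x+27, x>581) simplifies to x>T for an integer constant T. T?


Formula: wp(x:=E, P) = P[E/x] (substitute E for x in postcondition)
Step 1: Postcondition: x>581
Step 2: Substitute x+27 for x: x+27>581
Step 3: Solve for x: x > 581-27 = 554

554
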